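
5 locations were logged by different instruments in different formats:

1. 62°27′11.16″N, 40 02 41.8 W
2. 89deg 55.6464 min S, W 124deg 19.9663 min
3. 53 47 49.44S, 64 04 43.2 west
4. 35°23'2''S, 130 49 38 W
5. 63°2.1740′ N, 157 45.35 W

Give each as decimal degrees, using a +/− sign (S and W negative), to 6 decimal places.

1. 62.453100, -40.044944
2. -89.927440, -124.332772
3. -53.797067, -64.078667
4. -35.383889, -130.827222
5. 63.036233, -157.755833

Point 1:
  Lat: 27′ + 11.16″ = 27.18600′; 62 + 27.18600/60 = 62.4531000
  N ⇒ keep positive
  Longitude: 40 + 2/60 + 41.8/3600 = 40.0449444
  W ⇒ negate
Point 2:
  Lat: 55.6464′ = 0.927440°; total 89.9274400
  hemisphere S, so the sign is −
  Longitude: 124 + 19.9663/60 = 124.3327717
  W ⇒ negate
Point 3:
  Lat: 47′ + 49.44″ = 47.82400′; 53 + 47.82400/60 = 53.7970667
  hemisphere S, so the sign is −
  Lon: 4′ + 43.2″ = 4.72000′; 64 + 4.72000/60 = 64.0786667
  hemisphere W, so the sign is −
Point 4:
  Lat: 23′ + 2″ = 23.03333′; 35 + 23.03333/60 = 35.3838889
  hemisphere S, so the sign is −
  λ: 130° + 49/60 + 38/3600 = 130 + 0.816667 + 0.010556 = 130.8272222
  W → negative
Point 5:
  φ: 63 + 2.174/60 = 63.0362333
  N ⇒ keep positive
  Lon: 45.35′ = 0.755833°; total 157.7558333
  hemisphere W, so the sign is −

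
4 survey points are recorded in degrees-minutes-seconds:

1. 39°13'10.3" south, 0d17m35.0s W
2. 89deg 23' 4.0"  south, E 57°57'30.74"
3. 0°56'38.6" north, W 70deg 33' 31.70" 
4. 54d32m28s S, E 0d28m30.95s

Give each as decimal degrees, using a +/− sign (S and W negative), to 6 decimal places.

Point 1:
  Lat: 39 + 13/60 + 10.3/3600 = 39.2195278
  hemisphere S, so the sign is −
  Lon: 17′ + 35″ = 17.58333′; 0 + 17.58333/60 = 0.2930556
  W ⇒ negate
Point 2:
  Lat: 23′ + 4″ = 23.06667′; 89 + 23.06667/60 = 89.3844444
  S ⇒ negate
  λ: 57 + 57/60 + 30.74/3600 = 57.9585389
  E ⇒ keep positive
Point 3:
  Lat: 56′ + 38.6″ = 56.64333′; 0 + 56.64333/60 = 0.9440556
  N ⇒ keep positive
  λ: 33′ + 31.7″ = 33.52833′; 70 + 33.52833/60 = 70.5588056
  W ⇒ negate
Point 4:
  Lat: 32′ + 28″ = 32.46667′; 54 + 32.46667/60 = 54.5411111
  S → negative
  λ: 28′ + 30.95″ = 28.51583′; 0 + 28.51583/60 = 0.4752639
  E → positive

1. -39.219528, -0.293056
2. -89.384444, 57.958539
3. 0.944056, -70.558806
4. -54.541111, 0.475264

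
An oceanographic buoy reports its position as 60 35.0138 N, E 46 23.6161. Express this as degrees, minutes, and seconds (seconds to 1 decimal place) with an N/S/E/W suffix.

60°35′0.8″ N, 46°23′37.0″ E

Latitude: 35.01380′ → 35′ and 0.01380 × 60 = 0.828″
Lon: fractional minutes 0.61610 × 60 = 36.966″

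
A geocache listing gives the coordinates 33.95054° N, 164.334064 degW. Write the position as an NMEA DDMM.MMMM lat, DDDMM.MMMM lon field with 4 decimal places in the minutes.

φ: fractional part 0.950540 → 57.032400 minutes
Lon: 164° + 0.334064 × 60 = 164° 20.043840′

3357.0324,N / 16420.0438,W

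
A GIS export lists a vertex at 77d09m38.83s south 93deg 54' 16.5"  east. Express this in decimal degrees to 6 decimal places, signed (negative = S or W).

-77.160786, 93.904583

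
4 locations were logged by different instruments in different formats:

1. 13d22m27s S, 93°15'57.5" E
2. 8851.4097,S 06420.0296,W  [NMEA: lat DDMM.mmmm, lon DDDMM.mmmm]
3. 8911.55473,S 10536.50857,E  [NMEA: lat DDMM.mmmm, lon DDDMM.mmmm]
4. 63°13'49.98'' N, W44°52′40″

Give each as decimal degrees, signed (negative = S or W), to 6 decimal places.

Point 1:
  Latitude: 13 + 22/60 + 27/3600 = 13.3741667
  S → negative
  λ: 15′ + 57.5″ = 15.95833′; 93 + 15.95833/60 = 93.2659722
  E → positive
Point 2:
  Lat: split at 2 digits → 88° and 51.4097′; 88 + 51.4097/60 = 88.8568283
  S ⇒ negate
  Lon: split at 3 digits → 064° and 20.0296′; 64 + 20.0296/60 = 64.3338267
  W → negative
Point 3:
  φ: degrees = first 2 digits = 89, minutes = 11.55473; 89 + 11.55473/60 = 89.1925788
  S ⇒ negate
  Longitude: split at 3 digits → 105° and 36.50857′; 105 + 36.50857/60 = 105.6084762
  E → positive
Point 4:
  Lat: 13′ + 49.98″ = 13.83300′; 63 + 13.83300/60 = 63.2305500
  N → positive
  Longitude: 52′ + 40″ = 52.66667′; 44 + 52.66667/60 = 44.8777778
  hemisphere W, so the sign is −

1. -13.374167, 93.265972
2. -88.856828, -64.333827
3. -89.192579, 105.608476
4. 63.230550, -44.877778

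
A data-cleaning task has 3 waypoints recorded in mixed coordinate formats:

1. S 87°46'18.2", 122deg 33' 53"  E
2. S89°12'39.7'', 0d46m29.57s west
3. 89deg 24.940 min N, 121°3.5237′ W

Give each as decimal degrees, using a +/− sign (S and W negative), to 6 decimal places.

Point 1:
  Lat: 87° + 46/60 + 18.2/3600 = 87 + 0.766667 + 0.005056 = 87.7717222
  S ⇒ negate
  λ: 122° + 33/60 + 53/3600 = 122 + 0.550000 + 0.014722 = 122.5647222
  E → positive
Point 2:
  Latitude: 12′ + 39.7″ = 12.66167′; 89 + 12.66167/60 = 89.2110278
  S ⇒ negate
  λ: 0 + 46/60 + 29.57/3600 = 0.7748806
  W → negative
Point 3:
  Lat: 24.94′ = 0.415667°; total 89.4156667
  N → positive
  Longitude: 121 + 3.5237/60 = 121.0587283
  hemisphere W, so the sign is −

1. -87.771722, 122.564722
2. -89.211028, -0.774881
3. 89.415667, -121.058728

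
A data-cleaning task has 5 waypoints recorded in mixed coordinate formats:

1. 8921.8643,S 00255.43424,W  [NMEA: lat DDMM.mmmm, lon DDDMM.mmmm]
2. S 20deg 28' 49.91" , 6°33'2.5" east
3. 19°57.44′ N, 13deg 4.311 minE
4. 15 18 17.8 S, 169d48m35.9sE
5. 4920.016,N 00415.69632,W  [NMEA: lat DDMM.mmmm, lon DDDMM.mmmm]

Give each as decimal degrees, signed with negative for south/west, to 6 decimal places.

1. -89.364405, -2.923904
2. -20.480531, 6.550694
3. 19.957333, 13.071850
4. -15.304944, 169.809972
5. 49.333600, -4.261605

Point 1:
  Lat: degrees = first 2 digits = 89, minutes = 21.8643; 89 + 21.8643/60 = 89.3644050
  hemisphere S, so the sign is −
  Lon: degrees = first 3 digits = 2, minutes = 55.43424; 2 + 55.43424/60 = 2.9239040
  hemisphere W, so the sign is −
Point 2:
  Lat: 20 + 28/60 + 49.91/3600 = 20.4805306
  S ⇒ negate
  λ: 6 + 33/60 + 2.5/3600 = 6.5506944
  E → positive
Point 3:
  Lat: 19 + 57.44/60 = 19.9573333
  N ⇒ keep positive
  λ: 13 + 4.311/60 = 13.0718500
  E → positive
Point 4:
  Lat: 18′ + 17.8″ = 18.29667′; 15 + 18.29667/60 = 15.3049444
  S → negative
  Longitude: 169 + 48/60 + 35.9/3600 = 169.8099722
  E → positive
Point 5:
  Lat: split at 2 digits → 49° and 20.016′; 49 + 20.016/60 = 49.3336000
  N → positive
  λ: degrees = first 3 digits = 4, minutes = 15.69632; 4 + 15.69632/60 = 4.2616053
  W → negative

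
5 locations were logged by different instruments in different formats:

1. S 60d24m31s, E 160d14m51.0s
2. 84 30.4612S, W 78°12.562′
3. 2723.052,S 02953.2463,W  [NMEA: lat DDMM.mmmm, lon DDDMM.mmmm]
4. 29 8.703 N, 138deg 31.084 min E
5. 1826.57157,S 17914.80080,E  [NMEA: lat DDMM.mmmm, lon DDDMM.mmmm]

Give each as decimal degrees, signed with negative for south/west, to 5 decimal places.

1. -60.40861, 160.24750
2. -84.50769, -78.20937
3. -27.38420, -29.88744
4. 29.14505, 138.51807
5. -18.44286, 179.24668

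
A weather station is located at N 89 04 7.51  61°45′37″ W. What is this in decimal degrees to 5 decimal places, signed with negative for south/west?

Lat: 89 + 4/60 + 7.51/3600 = 89.068753
N → positive
Lon: 61 + 45/60 + 37/3600 = 61.760278
W ⇒ negate

89.06875, -61.76028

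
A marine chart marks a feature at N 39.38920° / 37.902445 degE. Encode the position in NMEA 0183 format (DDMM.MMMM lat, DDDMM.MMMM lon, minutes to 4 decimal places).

Latitude: fractional part 0.389200 → 23.352000 minutes
λ: fractional part 0.902445 → 54.146700 minutes

3923.3520,N / 03754.1467,E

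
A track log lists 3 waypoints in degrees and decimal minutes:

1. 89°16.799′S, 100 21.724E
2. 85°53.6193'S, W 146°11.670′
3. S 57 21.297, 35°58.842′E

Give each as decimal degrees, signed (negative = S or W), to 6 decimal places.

1. -89.279983, 100.362067
2. -85.893655, -146.194500
3. -57.354950, 35.980700

Point 1:
  Lat: 89 + 16.799/60 = 89.2799833
  hemisphere S, so the sign is −
  λ: 100 + 21.724/60 = 100.3620667
  E → positive
Point 2:
  φ: 53.6193′ = 0.893655°; total 85.8936550
  S ⇒ negate
  λ: 11.67′ = 0.194500°; total 146.1945000
  W ⇒ negate
Point 3:
  Lat: 21.297′ = 0.354950°; total 57.3549500
  S ⇒ negate
  λ: 35 + 58.842/60 = 35.9807000
  E ⇒ keep positive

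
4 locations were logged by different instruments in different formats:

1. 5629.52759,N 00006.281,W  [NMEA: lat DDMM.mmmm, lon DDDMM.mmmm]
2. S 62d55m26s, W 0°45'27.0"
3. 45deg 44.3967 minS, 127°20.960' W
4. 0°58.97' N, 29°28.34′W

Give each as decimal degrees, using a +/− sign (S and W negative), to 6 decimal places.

1. 56.492127, -0.104683
2. -62.923889, -0.757500
3. -45.739945, -127.349333
4. 0.982833, -29.472333

Point 1:
  φ: split at 2 digits → 56° and 29.52759′; 56 + 29.52759/60 = 56.4921265
  N ⇒ keep positive
  λ: split at 3 digits → 000° and 6.281′; 0 + 6.281/60 = 0.1046833
  hemisphere W, so the sign is −
Point 2:
  Latitude: 62° + 55/60 + 26/3600 = 62 + 0.916667 + 0.007222 = 62.9238889
  hemisphere S, so the sign is −
  Longitude: 0 + 45/60 + 27/3600 = 0.7575000
  hemisphere W, so the sign is −
Point 3:
  Latitude: 45 + 44.3967/60 = 45.7399450
  hemisphere S, so the sign is −
  λ: 127 + 20.96/60 = 127.3493333
  hemisphere W, so the sign is −
Point 4:
  φ: 58.97′ = 0.982833°; total 0.9828333
  N ⇒ keep positive
  Longitude: 29 + 28.34/60 = 29.4723333
  W ⇒ negate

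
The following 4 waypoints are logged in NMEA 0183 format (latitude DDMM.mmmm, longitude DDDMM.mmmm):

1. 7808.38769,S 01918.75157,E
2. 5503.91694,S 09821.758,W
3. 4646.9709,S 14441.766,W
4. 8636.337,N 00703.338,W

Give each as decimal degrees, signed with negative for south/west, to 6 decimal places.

Point 1:
  Lat: degrees = first 2 digits = 78, minutes = 8.38769; 78 + 8.38769/60 = 78.1397948
  S ⇒ negate
  λ: degrees = first 3 digits = 19, minutes = 18.75157; 19 + 18.75157/60 = 19.3125262
  E → positive
Point 2:
  Lat: degrees = first 2 digits = 55, minutes = 3.91694; 55 + 3.91694/60 = 55.0652823
  hemisphere S, so the sign is −
  Lon: split at 3 digits → 098° and 21.758′; 98 + 21.758/60 = 98.3626333
  W → negative
Point 3:
  Latitude: split at 2 digits → 46° and 46.9709′; 46 + 46.9709/60 = 46.7828483
  hemisphere S, so the sign is −
  Lon: split at 3 digits → 144° and 41.766′; 144 + 41.766/60 = 144.6961000
  W ⇒ negate
Point 4:
  Latitude: degrees = first 2 digits = 86, minutes = 36.337; 86 + 36.337/60 = 86.6056167
  N ⇒ keep positive
  Lon: degrees = first 3 digits = 7, minutes = 3.338; 7 + 3.338/60 = 7.0556333
  W → negative

1. -78.139795, 19.312526
2. -55.065282, -98.362633
3. -46.782848, -144.696100
4. 86.605617, -7.055633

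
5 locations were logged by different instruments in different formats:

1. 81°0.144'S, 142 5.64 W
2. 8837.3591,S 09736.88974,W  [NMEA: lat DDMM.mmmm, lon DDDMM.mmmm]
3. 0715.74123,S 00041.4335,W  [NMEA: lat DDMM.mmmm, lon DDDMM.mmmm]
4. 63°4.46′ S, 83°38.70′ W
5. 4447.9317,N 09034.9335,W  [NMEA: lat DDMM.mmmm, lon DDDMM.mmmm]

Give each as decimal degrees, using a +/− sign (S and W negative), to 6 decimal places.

1. -81.002400, -142.094000
2. -88.622652, -97.614829
3. -7.262354, -0.690558
4. -63.074333, -83.645000
5. 44.798862, -90.582225

Point 1:
  Lat: 81 + 0.144/60 = 81.0024000
  hemisphere S, so the sign is −
  λ: 142 + 5.64/60 = 142.0940000
  hemisphere W, so the sign is −
Point 2:
  Latitude: split at 2 digits → 88° and 37.3591′; 88 + 37.3591/60 = 88.6226517
  S ⇒ negate
  Longitude: degrees = first 3 digits = 97, minutes = 36.88974; 97 + 36.88974/60 = 97.6148290
  W ⇒ negate
Point 3:
  φ: degrees = first 2 digits = 7, minutes = 15.74123; 7 + 15.74123/60 = 7.2623538
  S → negative
  Longitude: split at 3 digits → 000° and 41.4335′; 0 + 41.4335/60 = 0.6905583
  W → negative
Point 4:
  Lat: 63 + 4.46/60 = 63.0743333
  S ⇒ negate
  Lon: 38.7′ = 0.645000°; total 83.6450000
  hemisphere W, so the sign is −
Point 5:
  Latitude: split at 2 digits → 44° and 47.9317′; 44 + 47.9317/60 = 44.7988617
  N ⇒ keep positive
  λ: degrees = first 3 digits = 90, minutes = 34.9335; 90 + 34.9335/60 = 90.5822250
  hemisphere W, so the sign is −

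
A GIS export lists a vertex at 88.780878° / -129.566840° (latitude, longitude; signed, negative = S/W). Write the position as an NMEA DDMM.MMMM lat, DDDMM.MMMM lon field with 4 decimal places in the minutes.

Lat: fractional part 0.780878 → 46.852680 minutes
Longitude is negative → W; |value| = 129.566840
λ: fractional part 0.566840 → 34.010400 minutes

8846.8527,N / 12934.0104,W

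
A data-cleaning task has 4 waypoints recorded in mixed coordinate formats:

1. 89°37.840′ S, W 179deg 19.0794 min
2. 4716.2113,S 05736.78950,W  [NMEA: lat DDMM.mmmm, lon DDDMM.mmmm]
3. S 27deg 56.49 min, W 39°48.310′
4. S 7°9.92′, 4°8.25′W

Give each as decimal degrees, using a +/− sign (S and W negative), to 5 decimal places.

1. -89.63067, -179.31799
2. -47.27019, -57.61316
3. -27.94150, -39.80517
4. -7.16533, -4.13750

Point 1:
  Lat: 37.84′ = 0.630667°; total 89.630667
  hemisphere S, so the sign is −
  Lon: 179 + 19.0794/60 = 179.317990
  W → negative
Point 2:
  Latitude: degrees = first 2 digits = 47, minutes = 16.2113; 47 + 16.2113/60 = 47.270188
  hemisphere S, so the sign is −
  λ: split at 3 digits → 057° and 36.7895′; 57 + 36.7895/60 = 57.613158
  hemisphere W, so the sign is −
Point 3:
  φ: 56.49′ = 0.941500°; total 27.941500
  S → negative
  λ: 39 + 48.31/60 = 39.805167
  W → negative
Point 4:
  Lat: 9.92′ = 0.165333°; total 7.165333
  S ⇒ negate
  Lon: 8.25′ = 0.137500°; total 4.137500
  hemisphere W, so the sign is −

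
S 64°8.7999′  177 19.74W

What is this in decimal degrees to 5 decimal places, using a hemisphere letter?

φ: 64 + 8.7999/60 = 64.146665
Lon: 177 + 19.74/60 = 177.329000

64.14667° S, 177.32900° W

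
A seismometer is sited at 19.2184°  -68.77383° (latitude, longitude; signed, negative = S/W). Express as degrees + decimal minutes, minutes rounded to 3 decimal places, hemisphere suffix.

Lat: fractional part 0.218400 → 13.10400 minutes
Longitude is negative → W; |value| = 68.773830
λ: 68° + 0.773830 × 60 = 68° 46.42980′

19° 13.104′ N, 68° 46.430′ W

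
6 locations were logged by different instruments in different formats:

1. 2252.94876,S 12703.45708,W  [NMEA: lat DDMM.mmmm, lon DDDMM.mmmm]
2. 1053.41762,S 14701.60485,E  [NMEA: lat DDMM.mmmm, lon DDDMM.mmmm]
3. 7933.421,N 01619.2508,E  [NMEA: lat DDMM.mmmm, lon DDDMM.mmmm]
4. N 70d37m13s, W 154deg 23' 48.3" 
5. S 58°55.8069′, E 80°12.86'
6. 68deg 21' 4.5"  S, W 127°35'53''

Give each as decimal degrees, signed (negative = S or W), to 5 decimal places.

1. -22.88248, -127.05762
2. -10.89029, 147.02675
3. 79.55702, 16.32085
4. 70.62028, -154.39675
5. -58.93012, 80.21433
6. -68.35125, -127.59806

Point 1:
  Lat: degrees = first 2 digits = 22, minutes = 52.94876; 22 + 52.94876/60 = 22.882479
  hemisphere S, so the sign is −
  Lon: degrees = first 3 digits = 127, minutes = 3.45708; 127 + 3.45708/60 = 127.057618
  W ⇒ negate
Point 2:
  Lat: degrees = first 2 digits = 10, minutes = 53.41762; 10 + 53.41762/60 = 10.890294
  hemisphere S, so the sign is −
  Longitude: split at 3 digits → 147° and 1.60485′; 147 + 1.60485/60 = 147.026748
  E ⇒ keep positive
Point 3:
  φ: split at 2 digits → 79° and 33.421′; 79 + 33.421/60 = 79.557017
  N → positive
  Lon: split at 3 digits → 016° and 19.2508′; 16 + 19.2508/60 = 16.320847
  E → positive
Point 4:
  Latitude: 70 + 37/60 + 13/3600 = 70.620278
  N ⇒ keep positive
  Longitude: 154 + 23/60 + 48.3/3600 = 154.396750
  hemisphere W, so the sign is −
Point 5:
  φ: 58 + 55.8069/60 = 58.930115
  hemisphere S, so the sign is −
  Lon: 12.86′ = 0.214333°; total 80.214333
  E ⇒ keep positive
Point 6:
  φ: 68° + 21/60 + 4.5/3600 = 68 + 0.350000 + 0.001250 = 68.351250
  S ⇒ negate
  Lon: 127° + 35/60 + 53/3600 = 127 + 0.583333 + 0.014722 = 127.598056
  W ⇒ negate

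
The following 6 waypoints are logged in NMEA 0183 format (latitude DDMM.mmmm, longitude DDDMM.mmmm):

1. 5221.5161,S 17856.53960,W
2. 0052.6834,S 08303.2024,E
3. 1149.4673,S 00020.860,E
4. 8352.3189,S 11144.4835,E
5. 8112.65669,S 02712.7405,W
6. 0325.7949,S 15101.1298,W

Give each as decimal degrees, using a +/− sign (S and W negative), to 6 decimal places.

1. -52.358602, -178.942327
2. -0.878057, 83.053373
3. -11.824455, 0.347667
4. -83.871982, 111.741392
5. -81.210945, -27.212342
6. -3.429915, -151.018830

Point 1:
  Lat: split at 2 digits → 52° and 21.5161′; 52 + 21.5161/60 = 52.3586017
  hemisphere S, so the sign is −
  Lon: split at 3 digits → 178° and 56.5396′; 178 + 56.5396/60 = 178.9423267
  hemisphere W, so the sign is −
Point 2:
  Latitude: split at 2 digits → 00° and 52.6834′; 0 + 52.6834/60 = 0.8780567
  S ⇒ negate
  λ: split at 3 digits → 083° and 3.2024′; 83 + 3.2024/60 = 83.0533733
  E → positive
Point 3:
  φ: degrees = first 2 digits = 11, minutes = 49.4673; 11 + 49.4673/60 = 11.8244550
  hemisphere S, so the sign is −
  λ: split at 3 digits → 000° and 20.86′; 0 + 20.86/60 = 0.3476667
  E ⇒ keep positive
Point 4:
  φ: degrees = first 2 digits = 83, minutes = 52.3189; 83 + 52.3189/60 = 83.8719817
  S → negative
  Lon: degrees = first 3 digits = 111, minutes = 44.4835; 111 + 44.4835/60 = 111.7413917
  E → positive
Point 5:
  φ: degrees = first 2 digits = 81, minutes = 12.65669; 81 + 12.65669/60 = 81.2109448
  S → negative
  Lon: degrees = first 3 digits = 27, minutes = 12.7405; 27 + 12.7405/60 = 27.2123417
  W → negative
Point 6:
  Latitude: split at 2 digits → 03° and 25.7949′; 3 + 25.7949/60 = 3.4299150
  hemisphere S, so the sign is −
  Lon: degrees = first 3 digits = 151, minutes = 1.1298; 151 + 1.1298/60 = 151.0188300
  W → negative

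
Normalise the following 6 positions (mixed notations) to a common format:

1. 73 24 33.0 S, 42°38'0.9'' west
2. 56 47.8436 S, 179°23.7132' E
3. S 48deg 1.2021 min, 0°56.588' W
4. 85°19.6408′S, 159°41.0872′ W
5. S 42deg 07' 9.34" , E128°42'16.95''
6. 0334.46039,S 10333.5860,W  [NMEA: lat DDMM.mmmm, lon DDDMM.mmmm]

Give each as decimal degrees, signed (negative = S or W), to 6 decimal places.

Point 1:
  Latitude: 73 + 24/60 + 33/3600 = 73.4091667
  S → negative
  Longitude: 42° + 38/60 + 0.9/3600 = 42 + 0.633333 + 0.000250 = 42.6335833
  hemisphere W, so the sign is −
Point 2:
  φ: 56 + 47.8436/60 = 56.7973933
  hemisphere S, so the sign is −
  λ: 23.7132′ = 0.395220°; total 179.3952200
  E → positive
Point 3:
  Lat: 1.2021′ = 0.020035°; total 48.0200350
  S → negative
  λ: 56.588′ = 0.943133°; total 0.9431333
  W ⇒ negate
Point 4:
  φ: 85 + 19.6408/60 = 85.3273467
  hemisphere S, so the sign is −
  λ: 41.0872′ = 0.684787°; total 159.6847867
  hemisphere W, so the sign is −
Point 5:
  φ: 42 + 7/60 + 9.34/3600 = 42.1192611
  hemisphere S, so the sign is −
  Longitude: 128° + 42/60 + 16.95/3600 = 128 + 0.700000 + 0.004708 = 128.7047083
  E ⇒ keep positive
Point 6:
  Latitude: split at 2 digits → 03° and 34.46039′; 3 + 34.46039/60 = 3.5743398
  S ⇒ negate
  λ: split at 3 digits → 103° and 33.586′; 103 + 33.586/60 = 103.5597667
  hemisphere W, so the sign is −

1. -73.409167, -42.633583
2. -56.797393, 179.395220
3. -48.020035, -0.943133
4. -85.327347, -159.684787
5. -42.119261, 128.704708
6. -3.574340, -103.559767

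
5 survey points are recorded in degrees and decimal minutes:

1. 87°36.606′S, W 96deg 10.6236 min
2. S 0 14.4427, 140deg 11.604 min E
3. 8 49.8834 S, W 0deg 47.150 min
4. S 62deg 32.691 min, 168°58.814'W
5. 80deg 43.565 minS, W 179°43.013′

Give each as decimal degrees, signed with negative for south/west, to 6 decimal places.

1. -87.610100, -96.177060
2. -0.240712, 140.193400
3. -8.831390, -0.785833
4. -62.544850, -168.980233
5. -80.726083, -179.716883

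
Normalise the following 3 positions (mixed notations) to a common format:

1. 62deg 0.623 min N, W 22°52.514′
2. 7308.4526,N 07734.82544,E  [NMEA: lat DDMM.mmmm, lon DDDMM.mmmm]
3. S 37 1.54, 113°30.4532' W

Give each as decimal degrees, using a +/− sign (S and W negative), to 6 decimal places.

1. 62.010383, -22.875233
2. 73.140877, 77.580424
3. -37.025667, -113.507553

Point 1:
  φ: 62 + 0.623/60 = 62.0103833
  N → positive
  λ: 52.514′ = 0.875233°; total 22.8752333
  hemisphere W, so the sign is −
Point 2:
  φ: split at 2 digits → 73° and 8.4526′; 73 + 8.4526/60 = 73.1408767
  N → positive
  Longitude: split at 3 digits → 077° and 34.82544′; 77 + 34.82544/60 = 77.5804240
  E → positive
Point 3:
  Latitude: 1.54′ = 0.025667°; total 37.0256667
  S ⇒ negate
  λ: 113 + 30.4532/60 = 113.5075533
  W → negative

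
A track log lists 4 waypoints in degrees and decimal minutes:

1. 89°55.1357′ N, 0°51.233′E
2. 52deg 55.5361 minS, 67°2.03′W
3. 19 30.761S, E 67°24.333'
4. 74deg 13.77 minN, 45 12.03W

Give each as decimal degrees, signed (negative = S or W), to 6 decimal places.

1. 89.918928, 0.853883
2. -52.925602, -67.033833
3. -19.512683, 67.405550
4. 74.229500, -45.200500

Point 1:
  Latitude: 55.1357′ = 0.918928°; total 89.9189283
  N → positive
  Longitude: 51.233′ = 0.853883°; total 0.8538833
  E ⇒ keep positive
Point 2:
  Latitude: 55.5361′ = 0.925602°; total 52.9256017
  S → negative
  Longitude: 2.03′ = 0.033833°; total 67.0338333
  W → negative
Point 3:
  φ: 30.761′ = 0.512683°; total 19.5126833
  S → negative
  Longitude: 24.333′ = 0.405550°; total 67.4055500
  E → positive
Point 4:
  Lat: 13.77′ = 0.229500°; total 74.2295000
  N → positive
  Lon: 12.03′ = 0.200500°; total 45.2005000
  hemisphere W, so the sign is −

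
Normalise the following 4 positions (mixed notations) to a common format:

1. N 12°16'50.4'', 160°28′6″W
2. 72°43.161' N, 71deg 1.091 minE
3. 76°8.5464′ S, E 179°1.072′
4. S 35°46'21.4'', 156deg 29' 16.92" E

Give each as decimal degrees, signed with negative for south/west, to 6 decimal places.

1. 12.280667, -160.468333
2. 72.719350, 71.018183
3. -76.142440, 179.017867
4. -35.772611, 156.488033

Point 1:
  φ: 12 + 16/60 + 50.4/3600 = 12.2806667
  N ⇒ keep positive
  Longitude: 160° + 28/60 + 6/3600 = 160 + 0.466667 + 0.001667 = 160.4683333
  W ⇒ negate
Point 2:
  φ: 72 + 43.161/60 = 72.7193500
  N → positive
  Lon: 71 + 1.091/60 = 71.0181833
  E → positive
Point 3:
  Latitude: 8.5464′ = 0.142440°; total 76.1424400
  hemisphere S, so the sign is −
  Lon: 1.072′ = 0.017867°; total 179.0178667
  E → positive
Point 4:
  φ: 35° + 46/60 + 21.4/3600 = 35 + 0.766667 + 0.005944 = 35.7726111
  hemisphere S, so the sign is −
  Lon: 156 + 29/60 + 16.92/3600 = 156.4880333
  E ⇒ keep positive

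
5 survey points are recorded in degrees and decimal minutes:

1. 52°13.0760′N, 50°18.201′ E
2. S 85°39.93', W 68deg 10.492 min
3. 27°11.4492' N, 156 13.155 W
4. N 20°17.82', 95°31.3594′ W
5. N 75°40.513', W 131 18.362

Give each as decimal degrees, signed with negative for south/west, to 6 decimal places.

1. 52.217933, 50.303350
2. -85.665500, -68.174867
3. 27.190820, -156.219250
4. 20.297000, -95.522657
5. 75.675217, -131.306033

Point 1:
  Latitude: 52 + 13.076/60 = 52.2179333
  N → positive
  Longitude: 50 + 18.201/60 = 50.3033500
  E ⇒ keep positive
Point 2:
  Lat: 39.93′ = 0.665500°; total 85.6655000
  S → negative
  λ: 10.492′ = 0.174867°; total 68.1748667
  W → negative
Point 3:
  φ: 27 + 11.4492/60 = 27.1908200
  N → positive
  Lon: 13.155′ = 0.219250°; total 156.2192500
  hemisphere W, so the sign is −
Point 4:
  Latitude: 17.82′ = 0.297000°; total 20.2970000
  N → positive
  Longitude: 95 + 31.3594/60 = 95.5226567
  hemisphere W, so the sign is −
Point 5:
  Latitude: 75 + 40.513/60 = 75.6752167
  N ⇒ keep positive
  Longitude: 18.362′ = 0.306033°; total 131.3060333
  W → negative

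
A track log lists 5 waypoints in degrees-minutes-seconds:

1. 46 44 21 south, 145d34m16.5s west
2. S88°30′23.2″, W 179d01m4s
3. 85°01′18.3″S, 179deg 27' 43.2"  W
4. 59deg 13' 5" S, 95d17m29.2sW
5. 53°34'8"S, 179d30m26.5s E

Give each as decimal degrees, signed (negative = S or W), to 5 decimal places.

Point 1:
  Lat: 46 + 44/60 + 21/3600 = 46.739167
  S ⇒ negate
  Longitude: 34′ + 16.5″ = 34.27500′; 145 + 34.27500/60 = 145.571250
  W ⇒ negate
Point 2:
  φ: 30′ + 23.2″ = 30.38667′; 88 + 30.38667/60 = 88.506444
  S → negative
  Longitude: 1′ + 4″ = 1.06667′; 179 + 1.06667/60 = 179.017778
  W → negative
Point 3:
  Latitude: 85° + 1/60 + 18.3/3600 = 85 + 0.016667 + 0.005083 = 85.021750
  S ⇒ negate
  Longitude: 179 + 27/60 + 43.2/3600 = 179.462000
  W ⇒ negate
Point 4:
  Latitude: 59 + 13/60 + 5/3600 = 59.218056
  S ⇒ negate
  Longitude: 17′ + 29.2″ = 17.48667′; 95 + 17.48667/60 = 95.291444
  W ⇒ negate
Point 5:
  Latitude: 34′ + 8″ = 34.13333′; 53 + 34.13333/60 = 53.568889
  S ⇒ negate
  λ: 179° + 30/60 + 26.5/3600 = 179 + 0.500000 + 0.007361 = 179.507361
  E → positive

1. -46.73917, -145.57125
2. -88.50644, -179.01778
3. -85.02175, -179.46200
4. -59.21806, -95.29144
5. -53.56889, 179.50736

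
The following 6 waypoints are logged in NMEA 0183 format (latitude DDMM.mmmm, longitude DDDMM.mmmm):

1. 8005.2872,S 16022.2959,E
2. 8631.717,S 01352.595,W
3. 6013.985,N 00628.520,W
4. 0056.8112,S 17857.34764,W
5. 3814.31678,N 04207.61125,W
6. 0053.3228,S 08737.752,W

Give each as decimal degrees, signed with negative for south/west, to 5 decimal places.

1. -80.08812, 160.37160
2. -86.52862, -13.87658
3. 60.23308, -6.47533
4. -0.94685, -178.95579
5. 38.23861, -42.12685
6. -0.88871, -87.62920

Point 1:
  Latitude: degrees = first 2 digits = 80, minutes = 5.2872; 80 + 5.2872/60 = 80.088120
  hemisphere S, so the sign is −
  λ: split at 3 digits → 160° and 22.2959′; 160 + 22.2959/60 = 160.371598
  E → positive
Point 2:
  Lat: degrees = first 2 digits = 86, minutes = 31.717; 86 + 31.717/60 = 86.528617
  S → negative
  Longitude: split at 3 digits → 013° and 52.595′; 13 + 52.595/60 = 13.876583
  W → negative
Point 3:
  φ: degrees = first 2 digits = 60, minutes = 13.985; 60 + 13.985/60 = 60.233083
  N ⇒ keep positive
  Longitude: split at 3 digits → 006° and 28.52′; 6 + 28.52/60 = 6.475333
  hemisphere W, so the sign is −
Point 4:
  Lat: degrees = first 2 digits = 0, minutes = 56.8112; 0 + 56.8112/60 = 0.946853
  hemisphere S, so the sign is −
  Lon: split at 3 digits → 178° and 57.34764′; 178 + 57.34764/60 = 178.955794
  W → negative
Point 5:
  Latitude: degrees = first 2 digits = 38, minutes = 14.31678; 38 + 14.31678/60 = 38.238613
  N ⇒ keep positive
  λ: degrees = first 3 digits = 42, minutes = 7.61125; 42 + 7.61125/60 = 42.126854
  hemisphere W, so the sign is −
Point 6:
  Lat: split at 2 digits → 00° and 53.3228′; 0 + 53.3228/60 = 0.888713
  S → negative
  Longitude: degrees = first 3 digits = 87, minutes = 37.752; 87 + 37.752/60 = 87.629200
  W ⇒ negate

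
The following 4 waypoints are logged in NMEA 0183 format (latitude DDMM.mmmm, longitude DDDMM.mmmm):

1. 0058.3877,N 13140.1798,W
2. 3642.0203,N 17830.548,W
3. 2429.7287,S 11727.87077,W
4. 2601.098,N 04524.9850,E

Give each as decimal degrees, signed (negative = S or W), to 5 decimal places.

1. 0.97313, -131.66966
2. 36.70034, -178.50913
3. -24.49548, -117.46451
4. 26.01830, 45.41642

Point 1:
  Latitude: split at 2 digits → 00° and 58.3877′; 0 + 58.3877/60 = 0.973128
  N ⇒ keep positive
  Lon: split at 3 digits → 131° and 40.1798′; 131 + 40.1798/60 = 131.669663
  hemisphere W, so the sign is −
Point 2:
  Latitude: split at 2 digits → 36° and 42.0203′; 36 + 42.0203/60 = 36.700338
  N → positive
  Lon: degrees = first 3 digits = 178, minutes = 30.548; 178 + 30.548/60 = 178.509133
  hemisphere W, so the sign is −
Point 3:
  Latitude: degrees = first 2 digits = 24, minutes = 29.7287; 24 + 29.7287/60 = 24.495478
  S ⇒ negate
  Lon: split at 3 digits → 117° and 27.87077′; 117 + 27.87077/60 = 117.464513
  hemisphere W, so the sign is −
Point 4:
  Latitude: split at 2 digits → 26° and 1.098′; 26 + 1.098/60 = 26.018300
  N → positive
  λ: split at 3 digits → 045° and 24.985′; 45 + 24.985/60 = 45.416417
  E ⇒ keep positive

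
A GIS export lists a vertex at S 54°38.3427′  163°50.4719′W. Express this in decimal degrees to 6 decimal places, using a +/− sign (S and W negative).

Latitude: 38.3427′ = 0.639045°; total 54.6390450
S ⇒ negate
Lon: 163 + 50.4719/60 = 163.8411983
hemisphere W, so the sign is −

-54.639045, -163.841198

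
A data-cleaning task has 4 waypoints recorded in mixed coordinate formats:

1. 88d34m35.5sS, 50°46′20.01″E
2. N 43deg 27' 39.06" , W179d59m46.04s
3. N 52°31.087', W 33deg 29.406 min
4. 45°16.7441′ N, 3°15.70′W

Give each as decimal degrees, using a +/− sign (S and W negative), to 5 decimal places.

Point 1:
  Latitude: 88 + 34/60 + 35.5/3600 = 88.576528
  S → negative
  Lon: 46′ + 20.01″ = 46.33350′; 50 + 46.33350/60 = 50.772225
  E ⇒ keep positive
Point 2:
  Latitude: 43 + 27/60 + 39.06/3600 = 43.460850
  N ⇒ keep positive
  λ: 59′ + 46.04″ = 59.76733′; 179 + 59.76733/60 = 179.996122
  hemisphere W, so the sign is −
Point 3:
  Latitude: 31.087′ = 0.518117°; total 52.518117
  N → positive
  λ: 33 + 29.406/60 = 33.490100
  W → negative
Point 4:
  Latitude: 16.7441′ = 0.279068°; total 45.279068
  N → positive
  Longitude: 3 + 15.7/60 = 3.261667
  W ⇒ negate

1. -88.57653, 50.77223
2. 43.46085, -179.99612
3. 52.51812, -33.49010
4. 45.27907, -3.26167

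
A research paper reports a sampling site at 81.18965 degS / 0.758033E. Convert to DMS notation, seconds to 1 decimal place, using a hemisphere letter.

Lat: whole degrees 81; 11.37900′ → 11′ and 22.740″
Longitude: whole degrees 0; 45.48198′ → 45′ and 28.919″

81°11′22.7″ S, 0°45′28.9″ E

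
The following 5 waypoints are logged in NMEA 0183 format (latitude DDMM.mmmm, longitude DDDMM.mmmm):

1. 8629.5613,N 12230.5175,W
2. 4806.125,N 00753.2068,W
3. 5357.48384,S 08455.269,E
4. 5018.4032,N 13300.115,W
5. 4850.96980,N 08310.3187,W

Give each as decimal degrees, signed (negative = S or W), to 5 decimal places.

Point 1:
  Latitude: split at 2 digits → 86° and 29.5613′; 86 + 29.5613/60 = 86.492688
  N ⇒ keep positive
  λ: split at 3 digits → 122° and 30.5175′; 122 + 30.5175/60 = 122.508625
  hemisphere W, so the sign is −
Point 2:
  φ: degrees = first 2 digits = 48, minutes = 6.125; 48 + 6.125/60 = 48.102083
  N ⇒ keep positive
  Longitude: split at 3 digits → 007° and 53.2068′; 7 + 53.2068/60 = 7.886780
  W → negative
Point 3:
  φ: split at 2 digits → 53° and 57.48384′; 53 + 57.48384/60 = 53.958064
  S ⇒ negate
  Longitude: split at 3 digits → 084° and 55.269′; 84 + 55.269/60 = 84.921150
  E → positive
Point 4:
  Latitude: split at 2 digits → 50° and 18.4032′; 50 + 18.4032/60 = 50.306720
  N ⇒ keep positive
  Longitude: split at 3 digits → 133° and 0.115′; 133 + 0.115/60 = 133.001917
  W ⇒ negate
Point 5:
  Latitude: degrees = first 2 digits = 48, minutes = 50.9698; 48 + 50.9698/60 = 48.849497
  N → positive
  Lon: degrees = first 3 digits = 83, minutes = 10.3187; 83 + 10.3187/60 = 83.171978
  W → negative

1. 86.49269, -122.50863
2. 48.10208, -7.88678
3. -53.95806, 84.92115
4. 50.30672, -133.00192
5. 48.84950, -83.17198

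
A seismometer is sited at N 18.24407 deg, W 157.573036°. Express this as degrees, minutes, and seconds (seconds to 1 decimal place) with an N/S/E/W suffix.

18°14′38.7″ N, 157°34′22.9″ W

φ: 0.244070 × 60 = 14.64420′ → 14′, remainder × 60 = 38.652″
λ: 0.573036° → 34.38216′; 0.38216 × 60 = 22.930″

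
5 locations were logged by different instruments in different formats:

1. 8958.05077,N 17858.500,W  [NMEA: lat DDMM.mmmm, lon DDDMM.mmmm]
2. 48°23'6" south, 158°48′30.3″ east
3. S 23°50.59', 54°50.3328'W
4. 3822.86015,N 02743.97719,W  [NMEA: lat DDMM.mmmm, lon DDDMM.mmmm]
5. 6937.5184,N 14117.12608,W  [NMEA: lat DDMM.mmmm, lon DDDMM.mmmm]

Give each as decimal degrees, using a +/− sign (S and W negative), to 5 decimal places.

1. 89.96751, -178.97500
2. -48.38500, 158.80842
3. -23.84317, -54.83888
4. 38.38100, -27.73295
5. 69.62531, -141.28543

Point 1:
  Latitude: split at 2 digits → 89° and 58.05077′; 89 + 58.05077/60 = 89.967513
  N ⇒ keep positive
  Longitude: split at 3 digits → 178° and 58.5′; 178 + 58.5/60 = 178.975000
  hemisphere W, so the sign is −
Point 2:
  Lat: 23′ + 6″ = 23.10000′; 48 + 23.10000/60 = 48.385000
  S ⇒ negate
  Longitude: 158 + 48/60 + 30.3/3600 = 158.808417
  E → positive
Point 3:
  Lat: 50.59′ = 0.843167°; total 23.843167
  hemisphere S, so the sign is −
  Lon: 50.3328′ = 0.838880°; total 54.838880
  W ⇒ negate
Point 4:
  Lat: degrees = first 2 digits = 38, minutes = 22.86015; 38 + 22.86015/60 = 38.381003
  N ⇒ keep positive
  Lon: split at 3 digits → 027° and 43.97719′; 27 + 43.97719/60 = 27.732953
  W → negative
Point 5:
  Latitude: split at 2 digits → 69° and 37.5184′; 69 + 37.5184/60 = 69.625307
  N → positive
  Lon: split at 3 digits → 141° and 17.12608′; 141 + 17.12608/60 = 141.285435
  W → negative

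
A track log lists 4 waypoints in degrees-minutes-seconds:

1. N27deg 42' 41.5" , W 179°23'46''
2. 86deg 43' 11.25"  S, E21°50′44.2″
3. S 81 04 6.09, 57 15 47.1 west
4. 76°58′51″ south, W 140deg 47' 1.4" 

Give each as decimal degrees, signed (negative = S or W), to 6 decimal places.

1. 27.711528, -179.396111
2. -86.719792, 21.845611
3. -81.068358, -57.263083
4. -76.980833, -140.783722

Point 1:
  Latitude: 27° + 42/60 + 41.5/3600 = 27 + 0.700000 + 0.011528 = 27.7115278
  N → positive
  Longitude: 179° + 23/60 + 46/3600 = 179 + 0.383333 + 0.012778 = 179.3961111
  W → negative
Point 2:
  Lat: 43′ + 11.25″ = 43.18750′; 86 + 43.18750/60 = 86.7197917
  S ⇒ negate
  λ: 21 + 50/60 + 44.2/3600 = 21.8456111
  E → positive
Point 3:
  Latitude: 4′ + 6.09″ = 4.10150′; 81 + 4.10150/60 = 81.0683583
  hemisphere S, so the sign is −
  λ: 57 + 15/60 + 47.1/3600 = 57.2630833
  W → negative
Point 4:
  Latitude: 58′ + 51″ = 58.85000′; 76 + 58.85000/60 = 76.9808333
  S → negative
  Lon: 140° + 47/60 + 1.4/3600 = 140 + 0.783333 + 0.000389 = 140.7837222
  hemisphere W, so the sign is −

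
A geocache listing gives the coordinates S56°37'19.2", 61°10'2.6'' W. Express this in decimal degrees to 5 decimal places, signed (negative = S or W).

Latitude: 37′ + 19.2″ = 37.32000′; 56 + 37.32000/60 = 56.622000
hemisphere S, so the sign is −
λ: 61 + 10/60 + 2.6/3600 = 61.167389
hemisphere W, so the sign is −

-56.62200, -61.16739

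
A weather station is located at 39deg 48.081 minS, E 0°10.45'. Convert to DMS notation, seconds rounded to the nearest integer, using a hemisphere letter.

39°48′5″ S, 0°10′27″ E

Lat: 48.08100′ → 48′ and 0.08100 × 60 = 4.86″
λ: fractional minutes 0.45000 × 60 = 27.00″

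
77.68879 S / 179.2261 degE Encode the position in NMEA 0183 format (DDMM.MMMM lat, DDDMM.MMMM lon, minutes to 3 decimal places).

Lat: 77° + 0.688790 × 60 = 77° 41.32740′
Lon: minutes = (179.226100 − 179) × 60 = 13.56600

7741.327,S / 17913.566,E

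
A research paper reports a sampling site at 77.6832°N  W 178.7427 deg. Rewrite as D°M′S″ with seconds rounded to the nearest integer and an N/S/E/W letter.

Latitude: 0.683200 × 60 = 40.99200′ → 40′, remainder × 60 = 59.52″
rounding gives 60″ → carry → 77°41′0″
λ: whole degrees 178; 44.56200′ → 44′ and 33.72″

77°41′0″ N, 178°44′34″ W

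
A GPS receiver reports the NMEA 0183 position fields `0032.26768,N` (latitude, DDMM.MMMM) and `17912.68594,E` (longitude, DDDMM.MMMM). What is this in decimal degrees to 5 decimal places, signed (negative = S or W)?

0.53779, 179.21143

Lat: split at 2 digits → 00° and 32.26768′; 0 + 32.26768/60 = 0.537795
N → positive
Longitude: degrees = first 3 digits = 179, minutes = 12.68594; 179 + 12.68594/60 = 179.211432
E → positive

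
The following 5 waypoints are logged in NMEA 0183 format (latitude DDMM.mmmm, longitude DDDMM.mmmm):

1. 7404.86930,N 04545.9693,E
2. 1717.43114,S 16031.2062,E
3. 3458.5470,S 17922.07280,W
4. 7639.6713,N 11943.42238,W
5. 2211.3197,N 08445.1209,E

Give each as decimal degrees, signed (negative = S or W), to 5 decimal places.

Point 1:
  Lat: degrees = first 2 digits = 74, minutes = 4.8693; 74 + 4.8693/60 = 74.081155
  N → positive
  λ: split at 3 digits → 045° and 45.9693′; 45 + 45.9693/60 = 45.766155
  E → positive
Point 2:
  Latitude: split at 2 digits → 17° and 17.43114′; 17 + 17.43114/60 = 17.290519
  hemisphere S, so the sign is −
  Lon: split at 3 digits → 160° and 31.2062′; 160 + 31.2062/60 = 160.520103
  E → positive
Point 3:
  φ: split at 2 digits → 34° and 58.547′; 34 + 58.547/60 = 34.975783
  hemisphere S, so the sign is −
  Longitude: degrees = first 3 digits = 179, minutes = 22.0728; 179 + 22.0728/60 = 179.367880
  W ⇒ negate
Point 4:
  φ: degrees = first 2 digits = 76, minutes = 39.6713; 76 + 39.6713/60 = 76.661188
  N → positive
  λ: degrees = first 3 digits = 119, minutes = 43.42238; 119 + 43.42238/60 = 119.723706
  W ⇒ negate
Point 5:
  Latitude: degrees = first 2 digits = 22, minutes = 11.3197; 22 + 11.3197/60 = 22.188662
  N → positive
  λ: degrees = first 3 digits = 84, minutes = 45.1209; 84 + 45.1209/60 = 84.752015
  E ⇒ keep positive

1. 74.08116, 45.76616
2. -17.29052, 160.52010
3. -34.97578, -179.36788
4. 76.66119, -119.72371
5. 22.18866, 84.75202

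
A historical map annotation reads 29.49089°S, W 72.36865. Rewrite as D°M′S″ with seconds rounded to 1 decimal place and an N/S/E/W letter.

φ: 0.490890° → 29.45340′; 0.45340 × 60 = 27.204″
Lon: 0.368650° → 22.11900′; 0.11900 × 60 = 7.140″

29°29′27.2″ S, 72°22′7.1″ W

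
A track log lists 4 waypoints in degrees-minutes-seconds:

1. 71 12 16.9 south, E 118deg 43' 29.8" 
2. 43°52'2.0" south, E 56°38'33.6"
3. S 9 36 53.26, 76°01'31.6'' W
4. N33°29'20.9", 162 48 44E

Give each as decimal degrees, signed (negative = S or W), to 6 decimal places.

Point 1:
  φ: 12′ + 16.9″ = 12.28167′; 71 + 12.28167/60 = 71.2046944
  S ⇒ negate
  Longitude: 43′ + 29.8″ = 43.49667′; 118 + 43.49667/60 = 118.7249444
  E → positive
Point 2:
  Latitude: 52′ + 2″ = 52.03333′; 43 + 52.03333/60 = 43.8672222
  S → negative
  λ: 56 + 38/60 + 33.6/3600 = 56.6426667
  E ⇒ keep positive
Point 3:
  Latitude: 9° + 36/60 + 53.26/3600 = 9 + 0.600000 + 0.014794 = 9.6147944
  S → negative
  Lon: 1′ + 31.6″ = 1.52667′; 76 + 1.52667/60 = 76.0254444
  W → negative
Point 4:
  Lat: 29′ + 20.9″ = 29.34833′; 33 + 29.34833/60 = 33.4891389
  N → positive
  Lon: 48′ + 44″ = 48.73333′; 162 + 48.73333/60 = 162.8122222
  E ⇒ keep positive

1. -71.204694, 118.724944
2. -43.867222, 56.642667
3. -9.614794, -76.025444
4. 33.489139, 162.812222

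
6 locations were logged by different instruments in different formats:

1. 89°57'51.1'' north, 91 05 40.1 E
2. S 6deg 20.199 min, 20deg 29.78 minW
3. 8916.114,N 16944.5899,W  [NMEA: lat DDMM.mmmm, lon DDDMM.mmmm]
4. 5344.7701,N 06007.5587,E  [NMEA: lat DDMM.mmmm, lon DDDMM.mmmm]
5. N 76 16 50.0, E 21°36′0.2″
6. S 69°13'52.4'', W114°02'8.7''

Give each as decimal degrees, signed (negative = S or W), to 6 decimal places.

1. 89.964194, 91.094472
2. -6.336650, -20.496333
3. 89.268567, -169.743165
4. 53.746168, 60.125978
5. 76.280556, 21.600056
6. -69.231222, -114.035750

Point 1:
  φ: 89° + 57/60 + 51.1/3600 = 89 + 0.950000 + 0.014194 = 89.9641944
  N → positive
  Longitude: 5′ + 40.1″ = 5.66833′; 91 + 5.66833/60 = 91.0944722
  E → positive
Point 2:
  Lat: 6 + 20.199/60 = 6.3366500
  S → negative
  Lon: 29.78′ = 0.496333°; total 20.4963333
  W ⇒ negate
Point 3:
  Latitude: degrees = first 2 digits = 89, minutes = 16.114; 89 + 16.114/60 = 89.2685667
  N ⇒ keep positive
  Lon: split at 3 digits → 169° and 44.5899′; 169 + 44.5899/60 = 169.7431650
  W ⇒ negate
Point 4:
  Latitude: split at 2 digits → 53° and 44.7701′; 53 + 44.7701/60 = 53.7461683
  N → positive
  Longitude: split at 3 digits → 060° and 7.5587′; 60 + 7.5587/60 = 60.1259783
  E → positive
Point 5:
  φ: 16′ + 50″ = 16.83333′; 76 + 16.83333/60 = 76.2805556
  N → positive
  λ: 21° + 36/60 + 0.2/3600 = 21 + 0.600000 + 0.000056 = 21.6000556
  E ⇒ keep positive
Point 6:
  Lat: 69° + 13/60 + 52.4/3600 = 69 + 0.216667 + 0.014556 = 69.2312222
  S ⇒ negate
  Lon: 114° + 2/60 + 8.7/3600 = 114 + 0.033333 + 0.002417 = 114.0357500
  W ⇒ negate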